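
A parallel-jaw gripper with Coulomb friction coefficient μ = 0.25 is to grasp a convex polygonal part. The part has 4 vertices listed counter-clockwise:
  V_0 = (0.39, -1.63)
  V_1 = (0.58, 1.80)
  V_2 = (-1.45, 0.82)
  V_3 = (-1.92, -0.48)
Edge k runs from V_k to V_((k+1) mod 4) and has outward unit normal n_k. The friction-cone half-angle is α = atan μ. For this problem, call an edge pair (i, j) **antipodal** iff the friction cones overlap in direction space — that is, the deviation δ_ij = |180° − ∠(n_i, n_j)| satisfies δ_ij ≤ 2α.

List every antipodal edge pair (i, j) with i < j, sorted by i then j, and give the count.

α = atan 0.25 = 14.04°;  2α = 28.07°
n_0 = (+0.9985, -0.0553)
n_1 = (-0.4347, +0.9006)
n_2 = (-0.9404, +0.3400)
n_3 = (-0.4457, -0.8952)
  (0,1): δ = 61.06°  ·
  (0,2): δ = 16.71°  ✓
  (0,3): δ = 66.70°  ·
  (1,2): δ = 135.65°  ·
  (1,3): δ = 52.24°  ·
  (2,3): δ = 96.59°  ·
antipodal pairs: 1

count = 1; pairs: (0,2)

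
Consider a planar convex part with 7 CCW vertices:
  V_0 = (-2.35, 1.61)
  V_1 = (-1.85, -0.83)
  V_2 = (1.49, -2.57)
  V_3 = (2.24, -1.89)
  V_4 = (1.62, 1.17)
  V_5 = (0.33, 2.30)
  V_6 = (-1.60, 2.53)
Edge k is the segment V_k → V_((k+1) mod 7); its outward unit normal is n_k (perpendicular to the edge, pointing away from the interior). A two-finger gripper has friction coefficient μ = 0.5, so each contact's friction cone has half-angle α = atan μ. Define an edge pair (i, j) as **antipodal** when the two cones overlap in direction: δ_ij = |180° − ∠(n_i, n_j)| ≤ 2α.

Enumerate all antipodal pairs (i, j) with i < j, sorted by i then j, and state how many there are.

count = 8; pairs: (0,3), (0,4), (1,3), (1,4), (1,5), (2,5), (2,6), (3,6)

α = atan 0.5 = 26.57°;  2α = 53.13°
n_0 = (-0.9796, -0.2007)
n_1 = (-0.4620, -0.8869)
n_2 = (+0.6717, -0.7408)
n_3 = (+0.9801, +0.1986)
n_4 = (+0.6589, +0.7522)
n_5 = (+0.1183, +0.9930)
n_6 = (-0.7751, +0.6319)
  (0,1): δ = 129.10°  ·
  (0,2): δ = 59.38°  ·
  (0,3): δ = 0.13°  ✓
  (0,4): δ = 37.20°  ✓
  (0,5): δ = 71.62°  ·
  (0,6): δ = 129.23°  ·
  (1,2): δ = 110.28°  ·
  (1,3): δ = 51.03°  ✓
  (1,4): δ = 13.70°  ✓
  (1,5): δ = 20.72°  ✓
  (1,6): δ = 78.33°  ·
  (2,3): δ = 120.74°  ·
  (2,4): δ = 83.41°  ·
  (2,5): δ = 48.99°  ✓
  (2,6): δ = 8.61°  ✓
  (3,4): δ = 142.67°  ·
  (3,5): δ = 108.25°  ·
  (3,6): δ = 50.64°  ✓
  (4,5): δ = 145.58°  ·
  (4,6): δ = 87.97°  ·
  (5,6): δ = 122.39°  ·
antipodal pairs: 8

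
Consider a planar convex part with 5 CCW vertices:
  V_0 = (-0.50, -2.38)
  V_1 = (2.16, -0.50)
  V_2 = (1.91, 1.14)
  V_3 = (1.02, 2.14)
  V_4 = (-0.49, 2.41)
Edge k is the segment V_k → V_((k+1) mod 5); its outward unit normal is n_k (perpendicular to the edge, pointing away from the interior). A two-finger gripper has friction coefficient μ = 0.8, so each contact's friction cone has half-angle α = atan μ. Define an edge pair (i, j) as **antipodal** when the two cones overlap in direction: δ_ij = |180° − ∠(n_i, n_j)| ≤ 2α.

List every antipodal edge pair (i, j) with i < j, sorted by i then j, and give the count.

count = 4; pairs: (0,3), (0,4), (1,4), (2,4)

α = atan 0.8 = 38.66°;  2α = 77.32°
n_0 = (+0.5772, -0.8166)
n_1 = (+0.9886, +0.1507)
n_2 = (+0.7470, +0.6648)
n_3 = (+0.1760, +0.9844)
n_4 = (-1.0000, +0.0021)
  (0,1): δ = 116.58°  ·
  (0,2): δ = 83.58°  ·
  (0,3): δ = 45.39°  ✓
  (0,4): δ = 54.63°  ✓
  (1,2): δ = 147.00°  ·
  (1,3): δ = 108.81°  ·
  (1,4): δ = 8.79°  ✓
  (2,3): δ = 141.81°  ·
  (2,4): δ = 41.79°  ✓
  (3,4): δ = 79.98°  ·
antipodal pairs: 4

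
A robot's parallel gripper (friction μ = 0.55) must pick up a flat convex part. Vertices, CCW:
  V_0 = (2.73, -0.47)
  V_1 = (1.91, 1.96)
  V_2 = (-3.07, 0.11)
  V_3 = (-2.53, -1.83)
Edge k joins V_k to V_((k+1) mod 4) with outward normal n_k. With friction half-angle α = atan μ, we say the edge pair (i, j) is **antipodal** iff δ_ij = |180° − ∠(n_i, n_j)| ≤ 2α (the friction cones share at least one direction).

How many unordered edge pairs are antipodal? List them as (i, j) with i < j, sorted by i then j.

α = atan 0.55 = 28.81°;  2α = 57.62°
n_0 = (+0.9475, +0.3197)
n_1 = (-0.3482, +0.9374)
n_2 = (-0.9634, -0.2682)
n_3 = (+0.2503, -0.9682)
  (0,1): δ = 88.27°  ·
  (0,2): δ = 3.09°  ✓
  (0,3): δ = 85.85°  ·
  (1,2): δ = 94.82°  ·
  (1,3): δ = 5.88°  ✓
  (2,3): δ = 91.06°  ·
antipodal pairs: 2

count = 2; pairs: (0,2), (1,3)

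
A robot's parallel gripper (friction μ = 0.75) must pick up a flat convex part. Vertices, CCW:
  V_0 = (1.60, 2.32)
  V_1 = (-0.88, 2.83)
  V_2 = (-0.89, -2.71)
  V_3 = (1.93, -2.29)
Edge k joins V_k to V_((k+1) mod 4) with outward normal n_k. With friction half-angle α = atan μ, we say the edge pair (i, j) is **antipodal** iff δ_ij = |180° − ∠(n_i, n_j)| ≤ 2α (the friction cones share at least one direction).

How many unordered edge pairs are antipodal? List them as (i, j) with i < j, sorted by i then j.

α = atan 0.75 = 36.87°;  2α = 73.74°
n_0 = (+0.2014, +0.9795)
n_1 = (-1.0000, +0.0018)
n_2 = (+0.1473, -0.9891)
n_3 = (+0.9974, +0.0714)
  (0,1): δ = 78.48°  ·
  (0,2): δ = 20.09°  ✓
  (0,3): δ = 105.72°  ·
  (1,2): δ = 81.43°  ·
  (1,3): δ = 4.20°  ✓
  (2,3): δ = 94.38°  ·
antipodal pairs: 2

count = 2; pairs: (0,2), (1,3)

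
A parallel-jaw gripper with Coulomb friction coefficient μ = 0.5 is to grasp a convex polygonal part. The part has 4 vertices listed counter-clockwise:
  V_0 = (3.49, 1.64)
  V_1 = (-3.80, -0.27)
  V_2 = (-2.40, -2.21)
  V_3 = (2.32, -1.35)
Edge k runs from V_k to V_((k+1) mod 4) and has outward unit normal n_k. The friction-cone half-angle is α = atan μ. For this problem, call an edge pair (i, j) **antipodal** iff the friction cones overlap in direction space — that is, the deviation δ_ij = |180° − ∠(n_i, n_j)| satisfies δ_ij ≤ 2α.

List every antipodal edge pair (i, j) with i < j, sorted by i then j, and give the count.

count = 1; pairs: (0,2)

α = atan 0.5 = 26.57°;  2α = 53.13°
n_0 = (-0.2534, +0.9673)
n_1 = (-0.8109, -0.5852)
n_2 = (+0.1793, -0.9838)
n_3 = (+0.9312, -0.3644)
  (0,1): δ = 68.87°  ·
  (0,2): δ = 4.36°  ✓
  (0,3): δ = 53.95°  ·
  (1,2): δ = 115.49°  ·
  (1,3): δ = 57.19°  ·
  (2,3): δ = 121.70°  ·
antipodal pairs: 1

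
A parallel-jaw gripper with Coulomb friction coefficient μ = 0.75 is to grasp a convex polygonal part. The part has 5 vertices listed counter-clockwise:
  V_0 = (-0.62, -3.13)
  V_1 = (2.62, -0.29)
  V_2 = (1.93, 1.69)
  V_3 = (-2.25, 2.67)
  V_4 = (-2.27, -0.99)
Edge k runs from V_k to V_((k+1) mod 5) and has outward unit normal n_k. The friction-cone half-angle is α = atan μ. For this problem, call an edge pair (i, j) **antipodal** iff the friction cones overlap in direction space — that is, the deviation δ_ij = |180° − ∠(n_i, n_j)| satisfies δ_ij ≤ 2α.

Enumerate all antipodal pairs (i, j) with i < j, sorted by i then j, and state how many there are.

α = atan 0.75 = 36.87°;  2α = 73.74°
n_0 = (+0.6592, -0.7520)
n_1 = (+0.9443, +0.3291)
n_2 = (+0.2283, +0.9736)
n_3 = (-1.0000, +0.0055)
n_4 = (-0.7919, -0.6106)
  (0,1): δ = 112.02°  ·
  (0,2): δ = 54.43°  ✓
  (0,3): δ = 48.45°  ✓
  (0,4): δ = 86.40°  ·
  (1,2): δ = 122.41°  ·
  (1,3): δ = 19.53°  ✓
  (1,4): δ = 18.42°  ✓
  (2,3): δ = 77.12°  ·
  (2,4): δ = 39.17°  ✓
  (3,4): δ = 142.05°  ·
antipodal pairs: 5

count = 5; pairs: (0,2), (0,3), (1,3), (1,4), (2,4)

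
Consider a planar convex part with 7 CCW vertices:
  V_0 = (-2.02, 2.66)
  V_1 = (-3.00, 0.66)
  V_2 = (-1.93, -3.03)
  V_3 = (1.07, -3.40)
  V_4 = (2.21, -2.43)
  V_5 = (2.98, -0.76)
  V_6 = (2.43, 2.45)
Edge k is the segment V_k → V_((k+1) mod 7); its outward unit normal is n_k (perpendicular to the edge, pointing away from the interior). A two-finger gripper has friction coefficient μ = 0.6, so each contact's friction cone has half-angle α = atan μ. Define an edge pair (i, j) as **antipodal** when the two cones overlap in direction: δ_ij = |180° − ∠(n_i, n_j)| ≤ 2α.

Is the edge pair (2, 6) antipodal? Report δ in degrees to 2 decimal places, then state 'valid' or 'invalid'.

α = atan 0.6 = 30.96°;  2α = 61.93°
edge 2: e_2 = (+3.00, -0.37);  n_2 = (-0.1224, -0.9925)
edge 6: e_6 = (-4.45, +0.21);  n_6 = (+0.0471, +0.9989)
∠(n_2, n_6) = 175.67°
δ = |180° − 175.67°| = 4.33°
4.33° ≤ 2α = 61.93°  →  valid

δ = 4.33°, valid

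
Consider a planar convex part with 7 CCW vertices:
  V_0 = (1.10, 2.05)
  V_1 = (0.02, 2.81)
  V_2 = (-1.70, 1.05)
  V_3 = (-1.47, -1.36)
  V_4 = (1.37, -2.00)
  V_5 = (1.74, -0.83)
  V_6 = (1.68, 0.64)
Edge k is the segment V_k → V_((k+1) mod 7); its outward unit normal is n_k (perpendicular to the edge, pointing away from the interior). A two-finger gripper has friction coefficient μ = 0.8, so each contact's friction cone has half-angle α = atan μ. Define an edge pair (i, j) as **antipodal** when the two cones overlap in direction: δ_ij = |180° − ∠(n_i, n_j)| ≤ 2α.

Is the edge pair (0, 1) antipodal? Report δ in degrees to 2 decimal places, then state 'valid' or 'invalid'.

α = atan 0.8 = 38.66°;  2α = 77.32°
edge 0: e_0 = (-1.08, +0.76);  n_0 = (+0.5755, +0.8178)
edge 1: e_1 = (-1.72, -1.76);  n_1 = (-0.7152, +0.6989)
∠(n_0, n_1) = 80.79°
δ = |180° − 80.79°| = 99.21°
99.21° > 2α = 77.32°  →  invalid

δ = 99.21°, invalid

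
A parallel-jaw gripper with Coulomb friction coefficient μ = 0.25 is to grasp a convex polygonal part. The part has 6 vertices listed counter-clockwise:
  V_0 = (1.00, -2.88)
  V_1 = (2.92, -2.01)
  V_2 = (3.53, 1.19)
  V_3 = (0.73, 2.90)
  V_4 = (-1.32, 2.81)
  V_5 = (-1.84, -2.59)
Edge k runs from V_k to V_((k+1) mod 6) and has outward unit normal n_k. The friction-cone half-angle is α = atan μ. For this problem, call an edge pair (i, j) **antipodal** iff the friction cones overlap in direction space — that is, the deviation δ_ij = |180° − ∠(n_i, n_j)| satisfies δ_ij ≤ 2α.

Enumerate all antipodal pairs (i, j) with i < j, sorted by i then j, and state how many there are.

count = 4; pairs: (0,3), (1,4), (2,5), (3,5)

α = atan 0.25 = 14.04°;  2α = 28.07°
n_0 = (+0.4127, -0.9109)
n_1 = (+0.9823, -0.1873)
n_2 = (+0.5212, +0.8534)
n_3 = (-0.0439, +0.9990)
n_4 = (-0.9954, +0.0959)
n_5 = (-0.1016, -0.9948)
  (0,1): δ = 125.17°  ·
  (0,2): δ = 55.79°  ·
  (0,3): δ = 21.86°  ✓
  (0,4): δ = 60.12°  ·
  (0,5): δ = 149.79°  ·
  (1,2): δ = 110.62°  ·
  (1,3): δ = 76.69°  ·
  (1,4): δ = 5.29°  ✓
  (1,5): δ = 94.96°  ·
  (2,3): δ = 146.07°  ·
  (2,4): δ = 64.09°  ·
  (2,5): δ = 25.58°  ✓
  (3,4): δ = 98.01°  ·
  (3,5): δ = 8.34°  ✓
  (4,5): δ = 90.33°  ·
antipodal pairs: 4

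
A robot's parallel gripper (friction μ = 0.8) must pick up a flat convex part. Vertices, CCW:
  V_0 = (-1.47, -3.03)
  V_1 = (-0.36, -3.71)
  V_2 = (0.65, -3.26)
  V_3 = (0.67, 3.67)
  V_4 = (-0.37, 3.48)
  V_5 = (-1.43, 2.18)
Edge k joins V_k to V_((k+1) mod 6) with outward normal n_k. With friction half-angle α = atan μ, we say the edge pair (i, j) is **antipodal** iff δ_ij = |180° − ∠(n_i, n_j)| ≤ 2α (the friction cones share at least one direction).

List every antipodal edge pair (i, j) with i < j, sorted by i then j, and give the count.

count = 7; pairs: (0,2), (0,3), (1,3), (1,4), (1,5), (2,4), (2,5)

α = atan 0.8 = 38.66°;  2α = 77.32°
n_0 = (-0.5224, -0.8527)
n_1 = (+0.4070, -0.9134)
n_2 = (+1.0000, -0.0029)
n_3 = (-0.1797, +0.9837)
n_4 = (-0.7750, +0.6319)
n_5 = (-1.0000, +0.0077)
  (0,1): δ = 124.49°  ·
  (0,2): δ = 58.67°  ✓
  (0,3): δ = 41.85°  ✓
  (0,4): δ = 82.30°  ·
  (0,5): δ = 121.05°  ·
  (1,2): δ = 114.18°  ·
  (1,3): δ = 13.66°  ✓
  (1,4): δ = 26.79°  ✓
  (1,5): δ = 65.55°  ✓
  (2,3): δ = 79.48°  ·
  (2,4): δ = 39.03°  ✓
  (2,5): δ = 0.27°  ✓
  (3,4): δ = 139.55°  ·
  (3,5): δ = 100.79°  ·
  (4,5): δ = 141.25°  ·
antipodal pairs: 7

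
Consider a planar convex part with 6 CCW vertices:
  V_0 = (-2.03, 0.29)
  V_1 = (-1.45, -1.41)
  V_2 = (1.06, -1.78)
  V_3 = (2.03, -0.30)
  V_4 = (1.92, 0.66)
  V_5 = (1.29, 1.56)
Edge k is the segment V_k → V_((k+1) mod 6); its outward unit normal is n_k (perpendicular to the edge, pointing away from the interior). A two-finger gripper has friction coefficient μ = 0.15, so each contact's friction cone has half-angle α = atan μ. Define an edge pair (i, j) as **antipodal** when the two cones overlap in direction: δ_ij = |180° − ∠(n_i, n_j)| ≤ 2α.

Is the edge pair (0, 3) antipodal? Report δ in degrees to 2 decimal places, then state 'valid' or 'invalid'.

α = atan 0.15 = 8.53°;  2α = 17.06°
edge 0: e_0 = (+0.58, -1.70);  n_0 = (-0.9464, -0.3229)
edge 3: e_3 = (-0.11, +0.96);  n_3 = (+0.9935, +0.1138)
∠(n_0, n_3) = 167.70°
δ = |180° − 167.70°| = 12.30°
12.30° ≤ 2α = 17.06°  →  valid

δ = 12.30°, valid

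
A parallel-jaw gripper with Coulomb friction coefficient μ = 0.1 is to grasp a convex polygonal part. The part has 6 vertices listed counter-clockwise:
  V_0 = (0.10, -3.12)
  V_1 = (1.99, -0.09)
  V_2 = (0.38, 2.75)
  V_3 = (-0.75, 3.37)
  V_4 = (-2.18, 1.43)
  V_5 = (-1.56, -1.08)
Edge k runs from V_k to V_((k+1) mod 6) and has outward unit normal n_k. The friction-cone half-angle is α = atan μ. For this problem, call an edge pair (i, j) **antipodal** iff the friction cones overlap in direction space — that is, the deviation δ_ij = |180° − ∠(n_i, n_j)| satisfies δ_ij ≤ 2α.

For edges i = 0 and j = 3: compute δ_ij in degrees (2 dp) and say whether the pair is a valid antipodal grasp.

α = atan 0.1 = 5.71°;  2α = 11.42°
edge 0: e_0 = (+1.89, +3.03);  n_0 = (+0.8485, -0.5292)
edge 3: e_3 = (-1.43, -1.94);  n_3 = (-0.8050, +0.5933)
∠(n_0, n_3) = 175.56°
δ = |180° − 175.56°| = 4.44°
4.44° ≤ 2α = 11.42°  →  valid

δ = 4.44°, valid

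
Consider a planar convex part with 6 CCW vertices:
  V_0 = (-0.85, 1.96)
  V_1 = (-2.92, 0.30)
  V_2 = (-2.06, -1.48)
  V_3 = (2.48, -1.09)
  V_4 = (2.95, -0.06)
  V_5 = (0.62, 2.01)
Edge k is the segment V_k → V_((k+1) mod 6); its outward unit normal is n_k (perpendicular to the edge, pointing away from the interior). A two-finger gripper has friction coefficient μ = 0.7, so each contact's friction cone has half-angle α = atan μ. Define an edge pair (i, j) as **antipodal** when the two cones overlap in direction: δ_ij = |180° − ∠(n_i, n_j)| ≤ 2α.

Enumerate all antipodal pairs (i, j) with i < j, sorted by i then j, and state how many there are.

count = 8; pairs: (0,2), (0,3), (1,3), (1,4), (1,5), (2,4), (2,5), (3,5)

α = atan 0.7 = 34.99°;  2α = 69.98°
n_0 = (-0.6256, +0.7801)
n_1 = (-0.9004, -0.4350)
n_2 = (+0.0856, -0.9963)
n_3 = (+0.9098, -0.4151)
n_4 = (+0.6642, +0.7476)
n_5 = (-0.0340, +0.9994)
  (0,1): δ = 102.94°  ·
  (0,2): δ = 33.82°  ✓
  (0,3): δ = 26.75°  ✓
  (0,4): δ = 99.65°  ·
  (0,5): δ = 143.22°  ·
  (1,2): δ = 110.88°  ·
  (1,3): δ = 50.32°  ✓
  (1,4): δ = 22.59°  ✓
  (1,5): δ = 66.16°  ✓
  (2,3): δ = 119.44°  ·
  (2,4): δ = 46.53°  ✓
  (2,5): δ = 2.96°  ✓
  (3,4): δ = 107.09°  ·
  (3,5): δ = 63.52°  ✓
  (4,5): δ = 136.43°  ·
antipodal pairs: 8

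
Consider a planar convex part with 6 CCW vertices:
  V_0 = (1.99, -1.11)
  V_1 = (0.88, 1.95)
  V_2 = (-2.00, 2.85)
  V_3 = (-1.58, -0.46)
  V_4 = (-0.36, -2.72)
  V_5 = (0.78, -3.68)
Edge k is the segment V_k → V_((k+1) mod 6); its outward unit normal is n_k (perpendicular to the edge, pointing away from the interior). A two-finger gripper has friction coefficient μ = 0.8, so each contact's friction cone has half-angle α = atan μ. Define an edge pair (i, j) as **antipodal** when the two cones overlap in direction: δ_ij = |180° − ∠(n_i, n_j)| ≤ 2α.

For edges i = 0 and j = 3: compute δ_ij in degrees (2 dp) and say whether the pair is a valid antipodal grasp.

α = atan 0.8 = 38.66°;  2α = 77.32°
edge 0: e_0 = (-1.11, +3.06);  n_0 = (+0.9401, +0.3410)
edge 3: e_3 = (+1.22, -2.26);  n_3 = (-0.8800, -0.4750)
∠(n_0, n_3) = 171.58°
δ = |180° − 171.58°| = 8.42°
8.42° ≤ 2α = 77.32°  →  valid

δ = 8.42°, valid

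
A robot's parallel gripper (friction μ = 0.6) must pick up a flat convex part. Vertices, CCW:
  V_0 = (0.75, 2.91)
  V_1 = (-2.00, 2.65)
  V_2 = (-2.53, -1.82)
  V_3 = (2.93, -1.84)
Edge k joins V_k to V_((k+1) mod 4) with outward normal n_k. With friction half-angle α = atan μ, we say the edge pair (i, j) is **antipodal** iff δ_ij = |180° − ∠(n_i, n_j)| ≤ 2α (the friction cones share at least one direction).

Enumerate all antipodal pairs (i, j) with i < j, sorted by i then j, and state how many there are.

α = atan 0.6 = 30.96°;  2α = 61.93°
n_0 = (-0.0941, +0.9956)
n_1 = (-0.9930, +0.1177)
n_2 = (-0.0037, -1.0000)
n_3 = (+0.9089, +0.4171)
  (0,1): δ = 102.16°  ·
  (0,2): δ = 5.61°  ✓
  (0,3): δ = 109.25°  ·
  (1,2): δ = 83.45°  ·
  (1,3): δ = 31.41°  ✓
  (2,3): δ = 65.14°  ·
antipodal pairs: 2

count = 2; pairs: (0,2), (1,3)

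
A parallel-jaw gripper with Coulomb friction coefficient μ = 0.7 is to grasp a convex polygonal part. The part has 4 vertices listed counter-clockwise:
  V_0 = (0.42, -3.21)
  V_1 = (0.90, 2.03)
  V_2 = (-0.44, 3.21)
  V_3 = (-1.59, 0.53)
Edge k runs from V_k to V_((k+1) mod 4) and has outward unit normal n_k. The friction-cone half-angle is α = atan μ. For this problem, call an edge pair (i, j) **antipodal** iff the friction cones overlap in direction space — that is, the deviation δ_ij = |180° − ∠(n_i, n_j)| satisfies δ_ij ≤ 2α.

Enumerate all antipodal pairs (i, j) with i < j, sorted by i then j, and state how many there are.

α = atan 0.7 = 34.99°;  2α = 69.98°
n_0 = (+0.9958, -0.0912)
n_1 = (+0.6609, +0.7505)
n_2 = (-0.9190, +0.3943)
n_3 = (-0.8808, -0.4734)
  (0,1): δ = 126.13°  ·
  (0,2): δ = 17.99°  ✓
  (0,3): δ = 33.49°  ✓
  (1,2): δ = 71.86°  ·
  (1,3): δ = 20.38°  ✓
  (2,3): δ = 128.52°  ·
antipodal pairs: 3

count = 3; pairs: (0,2), (0,3), (1,3)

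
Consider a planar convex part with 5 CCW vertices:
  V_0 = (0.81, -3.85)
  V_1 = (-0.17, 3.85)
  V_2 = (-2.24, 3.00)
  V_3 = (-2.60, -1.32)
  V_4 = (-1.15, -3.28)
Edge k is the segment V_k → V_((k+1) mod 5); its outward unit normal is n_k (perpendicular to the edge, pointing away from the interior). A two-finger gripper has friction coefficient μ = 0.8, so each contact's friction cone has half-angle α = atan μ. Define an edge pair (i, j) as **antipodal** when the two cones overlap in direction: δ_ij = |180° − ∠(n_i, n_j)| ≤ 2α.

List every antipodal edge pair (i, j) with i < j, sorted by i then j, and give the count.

α = atan 0.8 = 38.66°;  2α = 77.32°
n_0 = (+0.9920, +0.1263)
n_1 = (-0.3799, +0.9250)
n_2 = (-0.9965, +0.0830)
n_3 = (-0.8039, -0.5947)
n_4 = (-0.2792, -0.9602)
  (0,1): δ = 74.93°  ✓
  (0,2): δ = 12.02°  ✓
  (0,3): δ = 29.24°  ✓
  (0,4): δ = 66.53°  ✓
  (1,2): δ = 117.09°  ·
  (1,3): δ = 75.83°  ✓
  (1,4): δ = 38.54°  ✓
  (2,3): δ = 138.74°  ·
  (2,4): δ = 101.45°  ·
  (3,4): δ = 142.71°  ·
antipodal pairs: 6

count = 6; pairs: (0,1), (0,2), (0,3), (0,4), (1,3), (1,4)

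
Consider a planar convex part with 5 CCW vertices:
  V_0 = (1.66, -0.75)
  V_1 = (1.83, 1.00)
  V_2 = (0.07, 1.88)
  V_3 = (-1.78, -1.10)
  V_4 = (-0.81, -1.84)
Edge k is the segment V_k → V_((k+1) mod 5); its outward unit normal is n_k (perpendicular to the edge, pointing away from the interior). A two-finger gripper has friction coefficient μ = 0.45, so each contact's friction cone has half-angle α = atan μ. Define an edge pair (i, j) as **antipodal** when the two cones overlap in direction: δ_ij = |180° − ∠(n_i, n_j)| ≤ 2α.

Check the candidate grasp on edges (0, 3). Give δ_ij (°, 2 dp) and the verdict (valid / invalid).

α = atan 0.45 = 24.23°;  2α = 48.46°
edge 0: e_0 = (+0.17, +1.75);  n_0 = (+0.9953, -0.0967)
edge 3: e_3 = (+0.97, -0.74);  n_3 = (-0.6065, -0.7951)
∠(n_0, n_3) = 121.79°
δ = |180° − 121.79°| = 58.21°
58.21° > 2α = 48.46°  →  invalid

δ = 58.21°, invalid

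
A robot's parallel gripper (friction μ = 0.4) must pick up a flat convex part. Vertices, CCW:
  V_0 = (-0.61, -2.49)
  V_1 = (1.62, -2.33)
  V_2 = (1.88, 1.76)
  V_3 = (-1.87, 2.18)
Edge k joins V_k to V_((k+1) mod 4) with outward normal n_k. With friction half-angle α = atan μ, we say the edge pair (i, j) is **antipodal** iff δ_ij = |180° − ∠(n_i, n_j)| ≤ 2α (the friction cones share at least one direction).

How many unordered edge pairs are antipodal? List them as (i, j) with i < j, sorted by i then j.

count = 2; pairs: (0,2), (1,3)

α = atan 0.4 = 21.80°;  2α = 43.60°
n_0 = (+0.0716, -0.9974)
n_1 = (+0.9980, -0.0634)
n_2 = (+0.1113, +0.9938)
n_3 = (-0.9655, -0.2605)
  (0,1): δ = 97.74°  ·
  (0,2): δ = 10.49°  ✓
  (0,3): δ = 101.00°  ·
  (1,2): δ = 92.75°  ·
  (1,3): δ = 18.74°  ✓
  (2,3): δ = 68.51°  ·
antipodal pairs: 2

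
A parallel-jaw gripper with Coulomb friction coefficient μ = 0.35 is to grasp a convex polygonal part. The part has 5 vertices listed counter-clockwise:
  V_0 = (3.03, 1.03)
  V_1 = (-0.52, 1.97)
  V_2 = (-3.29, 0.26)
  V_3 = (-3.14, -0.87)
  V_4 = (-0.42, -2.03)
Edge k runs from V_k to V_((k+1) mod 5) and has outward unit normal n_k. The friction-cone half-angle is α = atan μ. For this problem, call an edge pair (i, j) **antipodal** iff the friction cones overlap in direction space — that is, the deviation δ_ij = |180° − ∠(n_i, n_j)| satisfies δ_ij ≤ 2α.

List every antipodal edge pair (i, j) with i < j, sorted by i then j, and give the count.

count = 2; pairs: (0,3), (1,4)

α = atan 0.35 = 19.29°;  2α = 38.58°
n_0 = (+0.2560, +0.9667)
n_1 = (-0.5253, +0.8509)
n_2 = (-0.9913, -0.1316)
n_3 = (-0.3923, -0.9198)
n_4 = (+0.6636, -0.7481)
  (0,1): δ = 133.48°  ·
  (0,2): δ = 67.61°  ·
  (0,3): δ = 8.27°  ✓
  (0,4): δ = 56.40°  ·
  (1,2): δ = 114.13°  ·
  (1,3): δ = 54.79°  ·
  (1,4): δ = 9.88°  ✓
  (2,3): δ = 120.66°  ·
  (2,4): δ = 55.99°  ·
  (3,4): δ = 115.33°  ·
antipodal pairs: 2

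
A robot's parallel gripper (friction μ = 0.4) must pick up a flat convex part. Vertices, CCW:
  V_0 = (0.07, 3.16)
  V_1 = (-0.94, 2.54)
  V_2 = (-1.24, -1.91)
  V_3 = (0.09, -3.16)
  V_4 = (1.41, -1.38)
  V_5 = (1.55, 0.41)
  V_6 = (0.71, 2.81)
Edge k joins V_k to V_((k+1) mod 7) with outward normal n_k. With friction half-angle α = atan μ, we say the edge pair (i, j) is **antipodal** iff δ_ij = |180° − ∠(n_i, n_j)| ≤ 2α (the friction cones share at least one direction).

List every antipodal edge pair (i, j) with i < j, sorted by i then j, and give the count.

count = 6; pairs: (0,3), (1,3), (1,4), (1,5), (2,5), (2,6)

α = atan 0.4 = 21.80°;  2α = 43.60°
n_0 = (-0.5232, +0.8522)
n_1 = (-0.9977, +0.0673)
n_2 = (-0.6849, -0.7287)
n_3 = (+0.8032, -0.5957)
n_4 = (+0.9970, -0.0780)
n_5 = (+0.9439, +0.3304)
n_6 = (+0.4798, +0.8774)
  (0,1): δ = 125.40°  ·
  (0,2): δ = 74.77°  ·
  (0,3): δ = 21.90°  ✓
  (0,4): δ = 53.98°  ·
  (0,5): δ = 77.75°  ·
  (0,6): δ = 119.78°  ·
  (1,2): δ = 129.37°  ·
  (1,3): δ = 32.70°  ✓
  (1,4): δ = 0.62°  ✓
  (1,5): δ = 23.15°  ✓
  (1,6): δ = 65.18°  ·
  (2,3): δ = 83.34°  ·
  (2,4): δ = 51.25°  ·
  (2,5): δ = 27.49°  ✓
  (2,6): δ = 14.55°  ✓
  (3,4): δ = 147.91°  ·
  (3,5): δ = 124.15°  ·
  (3,6): δ = 82.11°  ·
  (4,5): δ = 156.24°  ·
  (4,6): δ = 114.20°  ·
  (5,6): δ = 137.96°  ·
antipodal pairs: 6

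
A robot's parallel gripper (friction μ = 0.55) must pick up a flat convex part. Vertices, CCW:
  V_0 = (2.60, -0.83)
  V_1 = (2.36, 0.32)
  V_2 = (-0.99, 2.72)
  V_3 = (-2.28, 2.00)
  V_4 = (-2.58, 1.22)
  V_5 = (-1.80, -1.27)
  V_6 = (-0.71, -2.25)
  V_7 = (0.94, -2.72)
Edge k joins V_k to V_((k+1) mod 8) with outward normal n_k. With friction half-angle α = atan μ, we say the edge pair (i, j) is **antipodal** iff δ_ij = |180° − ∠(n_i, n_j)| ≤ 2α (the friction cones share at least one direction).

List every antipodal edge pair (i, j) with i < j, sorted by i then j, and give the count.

count = 9; pairs: (0,3), (0,4), (0,5), (1,4), (1,5), (1,6), (2,6), (2,7), (3,7)

α = atan 0.55 = 28.81°;  2α = 57.62°
n_0 = (+0.9789, +0.2043)
n_1 = (+0.5824, +0.8129)
n_2 = (-0.4874, +0.8732)
n_3 = (-0.9333, +0.3590)
n_4 = (-0.9543, -0.2989)
n_5 = (-0.6686, -0.7436)
n_6 = (-0.2740, -0.9617)
n_7 = (+0.7513, -0.6599)
  (0,1): δ = 137.41°  ·
  (0,2): δ = 72.62°  ·
  (0,3): δ = 32.83°  ✓
  (0,4): δ = 5.61°  ✓
  (0,5): δ = 36.25°  ✓
  (0,6): δ = 62.31°  ·
  (0,7): δ = 126.92°  ·
  (1,2): δ = 115.21°  ·
  (1,3): δ = 75.42°  ·
  (1,4): δ = 36.99°  ✓
  (1,5): δ = 6.34°  ✓
  (1,6): δ = 19.72°  ✓
  (1,7): δ = 84.33°  ·
  (2,3): δ = 140.21°  ·
  (2,4): δ = 101.77°  ·
  (2,5): δ = 71.13°  ·
  (2,6): δ = 45.07°  ✓
  (2,7): δ = 19.54°  ✓
  (3,4): δ = 141.57°  ·
  (3,5): δ = 110.92°  ·
  (3,6): δ = 84.86°  ·
  (3,7): δ = 20.26°  ✓
  (4,5): δ = 149.35°  ·
  (4,6): δ = 123.29°  ·
  (4,7): δ = 58.69°  ·
  (5,6): δ = 153.94°  ·
  (5,7): δ = 89.33°  ·
  (6,7): δ = 115.39°  ·
antipodal pairs: 9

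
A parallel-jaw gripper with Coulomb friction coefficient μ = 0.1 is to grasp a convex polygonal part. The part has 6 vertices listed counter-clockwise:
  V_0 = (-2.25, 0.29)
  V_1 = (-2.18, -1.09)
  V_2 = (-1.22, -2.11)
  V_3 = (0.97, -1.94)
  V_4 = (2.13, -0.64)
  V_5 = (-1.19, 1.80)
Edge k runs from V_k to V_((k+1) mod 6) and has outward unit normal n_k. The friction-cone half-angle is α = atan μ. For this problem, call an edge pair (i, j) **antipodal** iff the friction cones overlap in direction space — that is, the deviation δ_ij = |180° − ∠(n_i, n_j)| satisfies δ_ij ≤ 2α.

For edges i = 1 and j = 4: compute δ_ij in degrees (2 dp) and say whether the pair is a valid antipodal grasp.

δ = 10.42°, valid

α = atan 0.1 = 5.71°;  2α = 11.42°
edge 1: e_1 = (+0.96, -1.02);  n_1 = (-0.7282, -0.6854)
edge 4: e_4 = (-3.32, +2.44);  n_4 = (+0.5922, +0.8058)
∠(n_1, n_4) = 169.58°
δ = |180° − 169.58°| = 10.42°
10.42° ≤ 2α = 11.42°  →  valid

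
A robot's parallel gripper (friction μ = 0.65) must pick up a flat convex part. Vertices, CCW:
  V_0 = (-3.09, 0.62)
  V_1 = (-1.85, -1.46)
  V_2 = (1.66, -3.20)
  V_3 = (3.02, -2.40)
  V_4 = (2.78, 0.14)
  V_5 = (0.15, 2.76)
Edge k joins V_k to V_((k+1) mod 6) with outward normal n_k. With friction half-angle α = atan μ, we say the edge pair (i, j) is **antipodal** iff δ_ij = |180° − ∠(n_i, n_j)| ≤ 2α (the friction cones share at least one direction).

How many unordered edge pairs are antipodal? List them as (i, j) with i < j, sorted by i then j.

α = atan 0.65 = 33.02°;  2α = 66.05°
n_0 = (-0.8589, -0.5121)
n_1 = (-0.4441, -0.8960)
n_2 = (+0.5070, -0.8619)
n_3 = (+0.9956, +0.0941)
n_4 = (+0.7058, +0.7085)
n_5 = (-0.5511, +0.8344)
  (0,1): δ = 147.17°  ·
  (0,2): δ = 90.34°  ·
  (0,3): δ = 25.40°  ✓
  (0,4): δ = 14.31°  ✓
  (0,5): δ = 92.64°  ·
  (1,2): δ = 123.17°  ·
  (1,3): δ = 58.23°  ✓
  (1,4): δ = 18.52°  ✓
  (1,5): δ = 59.81°  ✓
  (2,3): δ = 115.07°  ·
  (2,4): δ = 75.36°  ·
  (2,5): δ = 2.98°  ✓
  (3,4): δ = 140.29°  ·
  (3,5): δ = 61.95°  ✓
  (4,5): δ = 101.66°  ·
antipodal pairs: 7

count = 7; pairs: (0,3), (0,4), (1,3), (1,4), (1,5), (2,5), (3,5)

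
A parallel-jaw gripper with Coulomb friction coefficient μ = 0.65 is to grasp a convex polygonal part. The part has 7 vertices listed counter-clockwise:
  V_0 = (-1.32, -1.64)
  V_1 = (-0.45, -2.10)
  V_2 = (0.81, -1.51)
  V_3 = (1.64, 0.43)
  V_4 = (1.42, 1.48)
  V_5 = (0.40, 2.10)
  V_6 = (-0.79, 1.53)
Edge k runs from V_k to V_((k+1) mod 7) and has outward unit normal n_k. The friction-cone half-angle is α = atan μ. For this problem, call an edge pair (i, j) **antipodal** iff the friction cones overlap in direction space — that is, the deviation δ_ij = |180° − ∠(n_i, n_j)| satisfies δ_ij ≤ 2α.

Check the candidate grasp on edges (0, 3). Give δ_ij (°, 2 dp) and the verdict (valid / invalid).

δ = 50.30°, valid

α = atan 0.65 = 33.02°;  2α = 66.05°
edge 0: e_0 = (+0.87, -0.46);  n_0 = (-0.4674, -0.8840)
edge 3: e_3 = (-0.22, +1.05);  n_3 = (+0.9787, +0.2051)
∠(n_0, n_3) = 129.70°
δ = |180° − 129.70°| = 50.30°
50.30° ≤ 2α = 66.05°  →  valid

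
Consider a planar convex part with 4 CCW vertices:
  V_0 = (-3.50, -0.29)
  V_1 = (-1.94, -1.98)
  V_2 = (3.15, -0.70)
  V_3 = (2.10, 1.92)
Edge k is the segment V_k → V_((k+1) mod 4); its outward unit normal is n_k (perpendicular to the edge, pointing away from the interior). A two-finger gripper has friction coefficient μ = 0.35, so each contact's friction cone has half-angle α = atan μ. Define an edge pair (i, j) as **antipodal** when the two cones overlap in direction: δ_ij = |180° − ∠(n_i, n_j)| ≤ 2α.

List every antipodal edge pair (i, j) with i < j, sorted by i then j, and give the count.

α = atan 0.35 = 19.29°;  2α = 38.58°
n_0 = (-0.7348, -0.6783)
n_1 = (+0.2439, -0.9698)
n_2 = (+0.9282, +0.3720)
n_3 = (-0.3671, +0.9302)
  (0,1): δ = 118.59°  ·
  (0,2): δ = 20.87°  ✓
  (0,3): δ = 68.83°  ·
  (1,2): δ = 82.28°  ·
  (1,3): δ = 7.42°  ✓
  (2,3): δ = 90.30°  ·
antipodal pairs: 2

count = 2; pairs: (0,2), (1,3)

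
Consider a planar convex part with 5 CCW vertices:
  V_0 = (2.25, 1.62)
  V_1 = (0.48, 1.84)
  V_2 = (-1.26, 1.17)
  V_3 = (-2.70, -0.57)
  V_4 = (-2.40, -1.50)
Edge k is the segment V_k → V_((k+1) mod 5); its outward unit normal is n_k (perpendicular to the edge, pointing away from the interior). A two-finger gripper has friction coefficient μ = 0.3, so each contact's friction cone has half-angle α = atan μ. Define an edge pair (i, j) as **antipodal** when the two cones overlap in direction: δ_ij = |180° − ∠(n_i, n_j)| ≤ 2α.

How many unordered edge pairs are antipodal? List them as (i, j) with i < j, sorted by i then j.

α = atan 0.3 = 16.70°;  2α = 33.40°
n_0 = (+0.1233, +0.9924)
n_1 = (-0.3593, +0.9332)
n_2 = (-0.7704, +0.6376)
n_3 = (-0.9517, -0.3070)
n_4 = (+0.5572, -0.8304)
  (0,1): δ = 151.86°  ·
  (0,2): δ = 122.53°  ·
  (0,3): δ = 65.04°  ·
  (0,4): δ = 40.95°  ·
  (1,2): δ = 150.67°  ·
  (1,3): δ = 93.18°  ·
  (1,4): δ = 12.80°  ✓
  (2,3): δ = 122.51°  ·
  (2,4): δ = 16.53°  ✓
  (3,4): δ = 74.02°  ·
antipodal pairs: 2

count = 2; pairs: (1,4), (2,4)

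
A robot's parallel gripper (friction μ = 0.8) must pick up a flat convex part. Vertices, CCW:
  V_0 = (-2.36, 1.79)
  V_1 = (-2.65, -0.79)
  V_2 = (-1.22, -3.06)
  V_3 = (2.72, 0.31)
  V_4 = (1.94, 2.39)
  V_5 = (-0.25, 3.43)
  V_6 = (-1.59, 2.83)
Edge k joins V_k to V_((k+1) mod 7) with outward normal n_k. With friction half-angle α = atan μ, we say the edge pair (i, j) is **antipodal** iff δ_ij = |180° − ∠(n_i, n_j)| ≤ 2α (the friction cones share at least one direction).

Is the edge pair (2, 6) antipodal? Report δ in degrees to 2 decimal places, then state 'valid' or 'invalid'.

δ = 12.94°, valid

α = atan 0.8 = 38.66°;  2α = 77.32°
edge 2: e_2 = (+3.94, +3.37);  n_2 = (+0.6500, -0.7599)
edge 6: e_6 = (-0.77, -1.04);  n_6 = (-0.8037, +0.5950)
∠(n_2, n_6) = 167.06°
δ = |180° − 167.06°| = 12.94°
12.94° ≤ 2α = 77.32°  →  valid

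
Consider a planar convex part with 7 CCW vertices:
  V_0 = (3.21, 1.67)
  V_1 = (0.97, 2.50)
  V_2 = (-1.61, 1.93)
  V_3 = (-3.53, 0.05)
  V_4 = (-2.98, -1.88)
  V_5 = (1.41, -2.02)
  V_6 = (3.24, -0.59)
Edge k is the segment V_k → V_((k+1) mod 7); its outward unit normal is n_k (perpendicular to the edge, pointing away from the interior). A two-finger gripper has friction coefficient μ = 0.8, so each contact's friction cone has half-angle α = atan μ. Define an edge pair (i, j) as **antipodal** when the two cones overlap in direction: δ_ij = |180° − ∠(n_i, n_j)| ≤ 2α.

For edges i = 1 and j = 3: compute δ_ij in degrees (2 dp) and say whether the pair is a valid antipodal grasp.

α = atan 0.8 = 38.66°;  2α = 77.32°
edge 1: e_1 = (-2.58, -0.57);  n_1 = (-0.2157, +0.9765)
edge 3: e_3 = (+0.55, -1.93);  n_3 = (-0.9617, -0.2741)
∠(n_1, n_3) = 93.45°
δ = |180° − 93.45°| = 86.55°
86.55° > 2α = 77.32°  →  invalid

δ = 86.55°, invalid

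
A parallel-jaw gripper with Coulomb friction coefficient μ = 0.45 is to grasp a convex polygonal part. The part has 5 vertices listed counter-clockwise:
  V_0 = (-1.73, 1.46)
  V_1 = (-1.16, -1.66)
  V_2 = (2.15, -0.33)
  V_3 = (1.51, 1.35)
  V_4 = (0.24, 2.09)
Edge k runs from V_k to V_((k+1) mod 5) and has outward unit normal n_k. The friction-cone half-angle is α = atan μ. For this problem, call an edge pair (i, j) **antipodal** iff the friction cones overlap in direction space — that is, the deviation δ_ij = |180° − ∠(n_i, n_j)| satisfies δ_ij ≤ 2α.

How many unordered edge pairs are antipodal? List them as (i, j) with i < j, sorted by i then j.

α = atan 0.45 = 24.23°;  2α = 48.46°
n_0 = (-0.9837, -0.1797)
n_1 = (+0.3728, -0.9279)
n_2 = (+0.9345, +0.3560)
n_3 = (+0.5034, +0.8640)
n_4 = (-0.3046, +0.9525)
  (0,1): δ = 78.46°  ·
  (0,2): δ = 10.50°  ✓
  (0,3): δ = 49.42°  ·
  (0,4): δ = 97.38°  ·
  (1,2): δ = 91.04°  ·
  (1,3): δ = 52.12°  ·
  (1,4): δ = 4.16°  ✓
  (2,3): δ = 141.08°  ·
  (2,4): δ = 93.12°  ·
  (3,4): δ = 132.04°  ·
antipodal pairs: 2

count = 2; pairs: (0,2), (1,4)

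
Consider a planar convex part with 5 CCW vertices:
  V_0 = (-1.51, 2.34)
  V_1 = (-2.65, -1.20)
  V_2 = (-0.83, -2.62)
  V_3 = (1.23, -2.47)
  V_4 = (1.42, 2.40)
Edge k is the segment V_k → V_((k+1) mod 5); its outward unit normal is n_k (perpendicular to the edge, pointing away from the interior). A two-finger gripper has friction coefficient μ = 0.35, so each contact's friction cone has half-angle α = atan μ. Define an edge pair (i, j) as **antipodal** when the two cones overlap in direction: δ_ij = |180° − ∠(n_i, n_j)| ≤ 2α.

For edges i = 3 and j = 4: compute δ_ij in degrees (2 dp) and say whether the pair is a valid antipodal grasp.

α = atan 0.35 = 19.29°;  2α = 38.58°
edge 3: e_3 = (+0.19, +4.87);  n_3 = (+0.9992, -0.0390)
edge 4: e_4 = (-2.93, -0.06);  n_4 = (-0.0205, +0.9998)
∠(n_3, n_4) = 93.41°
δ = |180° − 93.41°| = 86.59°
86.59° > 2α = 38.58°  →  invalid

δ = 86.59°, invalid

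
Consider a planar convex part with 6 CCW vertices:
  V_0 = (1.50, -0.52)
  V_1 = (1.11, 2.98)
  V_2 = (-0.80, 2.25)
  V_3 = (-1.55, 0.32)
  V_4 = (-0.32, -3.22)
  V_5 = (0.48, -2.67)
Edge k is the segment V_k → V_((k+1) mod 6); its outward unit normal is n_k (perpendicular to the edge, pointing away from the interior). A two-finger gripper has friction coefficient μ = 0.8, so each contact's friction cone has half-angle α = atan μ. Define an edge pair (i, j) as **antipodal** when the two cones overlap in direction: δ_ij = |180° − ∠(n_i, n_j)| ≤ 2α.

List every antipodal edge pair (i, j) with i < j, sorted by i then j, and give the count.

α = atan 0.8 = 38.66°;  2α = 77.32°
n_0 = (+0.9938, +0.1107)
n_1 = (-0.3570, +0.9341)
n_2 = (-0.9321, +0.3622)
n_3 = (-0.9446, -0.3282)
n_4 = (+0.5665, -0.8240)
n_5 = (+0.9035, -0.4286)
  (0,1): δ = 75.44°  ✓
  (0,2): δ = 27.59°  ✓
  (0,3): δ = 12.80°  ✓
  (0,4): δ = 118.15°  ·
  (0,5): δ = 148.26°  ·
  (1,2): δ = 132.15°  ·
  (1,3): δ = 91.76°  ·
  (1,4): δ = 13.59°  ✓
  (1,5): δ = 43.70°  ✓
  (2,3): δ = 139.60°  ·
  (2,4): δ = 34.26°  ✓
  (2,5): δ = 4.14°  ✓
  (3,4): δ = 74.65°  ✓
  (3,5): δ = 44.54°  ✓
  (4,5): δ = 149.89°  ·
antipodal pairs: 9

count = 9; pairs: (0,1), (0,2), (0,3), (1,4), (1,5), (2,4), (2,5), (3,4), (3,5)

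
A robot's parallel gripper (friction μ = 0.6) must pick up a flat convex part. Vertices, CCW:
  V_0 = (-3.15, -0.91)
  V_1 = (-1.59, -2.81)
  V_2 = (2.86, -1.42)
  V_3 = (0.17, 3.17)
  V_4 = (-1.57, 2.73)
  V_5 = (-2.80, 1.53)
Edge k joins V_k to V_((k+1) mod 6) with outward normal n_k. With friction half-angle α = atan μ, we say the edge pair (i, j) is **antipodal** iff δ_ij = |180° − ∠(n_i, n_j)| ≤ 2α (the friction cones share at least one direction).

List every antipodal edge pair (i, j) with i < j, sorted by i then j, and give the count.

α = atan 0.6 = 30.96°;  2α = 61.93°
n_0 = (-0.7729, -0.6346)
n_1 = (+0.2982, -0.9545)
n_2 = (+0.8628, +0.5056)
n_3 = (-0.2452, +0.9695)
n_4 = (-0.6983, +0.7158)
n_5 = (-0.9899, +0.1420)
  (0,1): δ = 112.04°  ·
  (0,2): δ = 9.02°  ✓
  (0,3): δ = 64.80°  ·
  (0,4): δ = 94.90°  ·
  (0,5): δ = 132.45°  ·
  (1,2): δ = 76.97°  ·
  (1,3): δ = 3.16°  ✓
  (1,4): δ = 26.95°  ✓
  (1,5): δ = 64.49°  ·
  (2,3): δ = 106.18°  ·
  (2,4): δ = 76.08°  ·
  (2,5): δ = 38.54°  ✓
  (3,4): δ = 149.90°  ·
  (3,5): δ = 112.35°  ·
  (4,5): δ = 142.46°  ·
antipodal pairs: 4

count = 4; pairs: (0,2), (1,3), (1,4), (2,5)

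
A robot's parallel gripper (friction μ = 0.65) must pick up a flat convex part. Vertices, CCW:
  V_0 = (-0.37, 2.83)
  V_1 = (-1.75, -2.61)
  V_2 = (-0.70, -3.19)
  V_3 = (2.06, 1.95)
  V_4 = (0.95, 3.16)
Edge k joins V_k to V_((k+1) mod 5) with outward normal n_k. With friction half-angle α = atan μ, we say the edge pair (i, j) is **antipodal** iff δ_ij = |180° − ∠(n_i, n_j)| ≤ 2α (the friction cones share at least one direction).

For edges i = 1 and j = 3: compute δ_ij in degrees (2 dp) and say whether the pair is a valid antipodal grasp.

α = atan 0.65 = 33.02°;  2α = 66.05°
edge 1: e_1 = (+1.05, -0.58);  n_1 = (-0.4835, -0.8753)
edge 3: e_3 = (-1.11, +1.21);  n_3 = (+0.7369, +0.6760)
∠(n_1, n_3) = 161.45°
δ = |180° − 161.45°| = 18.55°
18.55° ≤ 2α = 66.05°  →  valid

δ = 18.55°, valid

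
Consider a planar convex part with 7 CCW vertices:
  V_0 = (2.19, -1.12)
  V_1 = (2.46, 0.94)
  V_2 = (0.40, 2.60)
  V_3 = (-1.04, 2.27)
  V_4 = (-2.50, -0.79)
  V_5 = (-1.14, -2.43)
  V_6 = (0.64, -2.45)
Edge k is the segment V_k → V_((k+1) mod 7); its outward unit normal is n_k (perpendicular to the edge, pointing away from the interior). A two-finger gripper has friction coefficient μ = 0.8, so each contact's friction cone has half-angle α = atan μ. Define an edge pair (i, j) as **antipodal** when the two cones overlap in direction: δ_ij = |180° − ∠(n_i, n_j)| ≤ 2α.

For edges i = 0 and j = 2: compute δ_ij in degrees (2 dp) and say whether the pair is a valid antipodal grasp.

δ = 69.63°, valid

α = atan 0.8 = 38.66°;  2α = 77.32°
edge 0: e_0 = (+0.27, +2.06);  n_0 = (+0.9915, -0.1300)
edge 2: e_2 = (-1.44, -0.33);  n_2 = (-0.2234, +0.9747)
∠(n_0, n_2) = 110.37°
δ = |180° − 110.37°| = 69.63°
69.63° ≤ 2α = 77.32°  →  valid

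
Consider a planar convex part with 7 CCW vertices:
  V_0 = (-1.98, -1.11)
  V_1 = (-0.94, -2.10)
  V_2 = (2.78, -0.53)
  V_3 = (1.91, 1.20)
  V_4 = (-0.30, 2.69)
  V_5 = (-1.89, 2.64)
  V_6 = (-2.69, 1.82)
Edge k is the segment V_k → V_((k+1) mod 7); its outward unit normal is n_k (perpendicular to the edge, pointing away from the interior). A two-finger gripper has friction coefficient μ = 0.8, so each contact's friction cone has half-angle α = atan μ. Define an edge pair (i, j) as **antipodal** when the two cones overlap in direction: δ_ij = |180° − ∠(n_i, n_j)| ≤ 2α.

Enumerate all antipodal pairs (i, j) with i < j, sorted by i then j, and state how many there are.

count = 9; pairs: (0,2), (0,3), (0,4), (1,3), (1,4), (1,5), (2,5), (2,6), (3,6)

α = atan 0.8 = 38.66°;  2α = 77.32°
n_0 = (-0.6895, -0.7243)
n_1 = (+0.3888, -0.9213)
n_2 = (+0.8934, +0.4493)
n_3 = (+0.5590, +0.8292)
n_4 = (-0.0314, +0.9995)
n_5 = (-0.7158, +0.6983)
n_6 = (-0.9719, -0.2355)
  (0,1): δ = 113.53°  ·
  (0,2): δ = 19.71°  ✓
  (0,3): δ = 9.60°  ✓
  (0,4): δ = 45.39°  ✓
  (0,5): δ = 89.30°  ·
  (0,6): δ = 147.21°  ·
  (1,2): δ = 86.18°  ·
  (1,3): δ = 56.87°  ✓
  (1,4): δ = 21.08°  ✓
  (1,5): δ = 22.83°  ✓
  (1,6): δ = 80.74°  ·
  (2,3): δ = 150.69°  ·
  (2,4): δ = 114.90°  ·
  (2,5): δ = 70.99°  ✓
  (2,6): δ = 13.08°  ✓
  (3,4): δ = 144.21°  ·
  (3,5): δ = 100.30°  ·
  (3,6): δ = 42.39°  ✓
  (4,5): δ = 136.09°  ·
  (4,6): δ = 78.18°  ·
  (5,6): δ = 122.09°  ·
antipodal pairs: 9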